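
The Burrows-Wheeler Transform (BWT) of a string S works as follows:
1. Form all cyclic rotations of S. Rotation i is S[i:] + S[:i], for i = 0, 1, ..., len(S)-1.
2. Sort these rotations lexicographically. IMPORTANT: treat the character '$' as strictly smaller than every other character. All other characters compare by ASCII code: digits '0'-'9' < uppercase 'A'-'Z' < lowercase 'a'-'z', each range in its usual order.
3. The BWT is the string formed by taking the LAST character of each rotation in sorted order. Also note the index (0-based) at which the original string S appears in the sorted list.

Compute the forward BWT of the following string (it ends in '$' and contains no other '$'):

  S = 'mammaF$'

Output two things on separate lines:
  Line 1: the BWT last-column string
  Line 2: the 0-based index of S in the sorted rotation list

Answer: Fammm$a
5

Derivation:
All 7 rotations (rotation i = S[i:]+S[:i]):
  rot[0] = mammaF$
  rot[1] = ammaF$m
  rot[2] = mmaF$ma
  rot[3] = maF$mam
  rot[4] = aF$mamm
  rot[5] = F$mamma
  rot[6] = $mammaF
Sorted (with $ < everything):
  sorted[0] = $mammaF  (last char: 'F')
  sorted[1] = F$mamma  (last char: 'a')
  sorted[2] = aF$mamm  (last char: 'm')
  sorted[3] = ammaF$m  (last char: 'm')
  sorted[4] = maF$mam  (last char: 'm')
  sorted[5] = mammaF$  (last char: '$')
  sorted[6] = mmaF$ma  (last char: 'a')
Last column: Fammm$a
Original string S is at sorted index 5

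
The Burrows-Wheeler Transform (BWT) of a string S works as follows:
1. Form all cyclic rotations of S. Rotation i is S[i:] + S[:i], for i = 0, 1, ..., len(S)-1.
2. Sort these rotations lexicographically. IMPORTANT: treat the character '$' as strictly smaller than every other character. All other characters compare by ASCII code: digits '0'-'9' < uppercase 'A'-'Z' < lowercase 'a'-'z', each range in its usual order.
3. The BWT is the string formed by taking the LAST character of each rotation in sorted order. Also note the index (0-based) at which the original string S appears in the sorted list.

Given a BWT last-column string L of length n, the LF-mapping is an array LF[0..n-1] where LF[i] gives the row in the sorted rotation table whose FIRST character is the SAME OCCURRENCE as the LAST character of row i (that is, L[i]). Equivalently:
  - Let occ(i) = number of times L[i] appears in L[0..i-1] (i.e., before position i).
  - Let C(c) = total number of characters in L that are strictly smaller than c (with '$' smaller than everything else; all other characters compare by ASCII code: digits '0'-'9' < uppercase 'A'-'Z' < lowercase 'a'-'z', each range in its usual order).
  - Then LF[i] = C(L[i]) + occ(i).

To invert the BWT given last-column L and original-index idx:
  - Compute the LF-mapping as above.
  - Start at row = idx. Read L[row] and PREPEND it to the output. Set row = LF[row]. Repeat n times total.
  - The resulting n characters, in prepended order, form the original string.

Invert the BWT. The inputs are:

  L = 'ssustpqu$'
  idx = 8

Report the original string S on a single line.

Answer: uuqtspss$

Derivation:
LF mapping: 3 4 7 5 6 1 2 8 0
Walk LF starting at row 8, prepending L[row]:
  step 1: row=8, L[8]='$', prepend. Next row=LF[8]=0
  step 2: row=0, L[0]='s', prepend. Next row=LF[0]=3
  step 3: row=3, L[3]='s', prepend. Next row=LF[3]=5
  step 4: row=5, L[5]='p', prepend. Next row=LF[5]=1
  step 5: row=1, L[1]='s', prepend. Next row=LF[1]=4
  step 6: row=4, L[4]='t', prepend. Next row=LF[4]=6
  step 7: row=6, L[6]='q', prepend. Next row=LF[6]=2
  step 8: row=2, L[2]='u', prepend. Next row=LF[2]=7
  step 9: row=7, L[7]='u', prepend. Next row=LF[7]=8
Reversed output: uuqtspss$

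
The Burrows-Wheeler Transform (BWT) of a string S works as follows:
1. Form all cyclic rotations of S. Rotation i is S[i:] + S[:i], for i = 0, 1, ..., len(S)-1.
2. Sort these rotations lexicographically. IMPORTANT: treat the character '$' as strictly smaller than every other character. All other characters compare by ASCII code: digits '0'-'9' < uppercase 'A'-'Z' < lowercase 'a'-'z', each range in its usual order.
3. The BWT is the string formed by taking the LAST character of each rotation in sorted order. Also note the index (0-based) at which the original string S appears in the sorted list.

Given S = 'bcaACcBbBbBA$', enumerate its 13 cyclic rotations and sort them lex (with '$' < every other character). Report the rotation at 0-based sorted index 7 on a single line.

Answer: aACcBbBbBA$bc

Derivation:
All 13 rotations (rotation i = S[i:]+S[:i]):
  rot[0] = bcaACcBbBbBA$
  rot[1] = caACcBbBbBA$b
  rot[2] = aACcBbBbBA$bc
  rot[3] = ACcBbBbBA$bca
  rot[4] = CcBbBbBA$bcaA
  rot[5] = cBbBbBA$bcaAC
  rot[6] = BbBbBA$bcaACc
  rot[7] = bBbBA$bcaACcB
  rot[8] = BbBA$bcaACcBb
  rot[9] = bBA$bcaACcBbB
  rot[10] = BA$bcaACcBbBb
  rot[11] = A$bcaACcBbBbB
  rot[12] = $bcaACcBbBbBA
Sorted (with $ < everything):
  sorted[0] = $bcaACcBbBbBA
  sorted[1] = A$bcaACcBbBbB
  sorted[2] = ACcBbBbBA$bca
  sorted[3] = BA$bcaACcBbBb
  sorted[4] = BbBA$bcaACcBb
  sorted[5] = BbBbBA$bcaACc
  sorted[6] = CcBbBbBA$bcaA
  sorted[7] = aACcBbBbBA$bc
  sorted[8] = bBA$bcaACcBbB
  sorted[9] = bBbBA$bcaACcB
  sorted[10] = bcaACcBbBbBA$
  sorted[11] = cBbBbBA$bcaAC
  sorted[12] = caACcBbBbBA$b
sorted[7] = aACcBbBbBA$bc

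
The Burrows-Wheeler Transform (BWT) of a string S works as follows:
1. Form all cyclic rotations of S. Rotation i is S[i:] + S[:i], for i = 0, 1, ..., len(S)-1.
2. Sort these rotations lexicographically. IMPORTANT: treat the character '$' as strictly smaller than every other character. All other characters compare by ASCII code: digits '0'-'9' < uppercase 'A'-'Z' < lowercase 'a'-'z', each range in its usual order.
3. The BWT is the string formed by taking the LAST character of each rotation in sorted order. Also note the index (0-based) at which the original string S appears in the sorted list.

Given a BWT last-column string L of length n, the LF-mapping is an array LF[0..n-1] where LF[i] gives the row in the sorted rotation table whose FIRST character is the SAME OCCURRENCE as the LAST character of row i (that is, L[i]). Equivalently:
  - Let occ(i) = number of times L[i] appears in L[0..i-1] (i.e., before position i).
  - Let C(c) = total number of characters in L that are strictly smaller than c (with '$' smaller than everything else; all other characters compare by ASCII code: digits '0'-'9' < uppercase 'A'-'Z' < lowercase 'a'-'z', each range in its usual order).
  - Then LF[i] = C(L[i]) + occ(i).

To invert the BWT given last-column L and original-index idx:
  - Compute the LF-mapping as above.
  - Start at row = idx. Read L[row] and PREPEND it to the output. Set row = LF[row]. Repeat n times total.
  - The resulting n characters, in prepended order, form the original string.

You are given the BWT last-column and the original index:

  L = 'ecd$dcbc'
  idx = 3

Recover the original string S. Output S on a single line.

LF mapping: 7 2 5 0 6 3 1 4
Walk LF starting at row 3, prepending L[row]:
  step 1: row=3, L[3]='$', prepend. Next row=LF[3]=0
  step 2: row=0, L[0]='e', prepend. Next row=LF[0]=7
  step 3: row=7, L[7]='c', prepend. Next row=LF[7]=4
  step 4: row=4, L[4]='d', prepend. Next row=LF[4]=6
  step 5: row=6, L[6]='b', prepend. Next row=LF[6]=1
  step 6: row=1, L[1]='c', prepend. Next row=LF[1]=2
  step 7: row=2, L[2]='d', prepend. Next row=LF[2]=5
  step 8: row=5, L[5]='c', prepend. Next row=LF[5]=3
Reversed output: cdcbdce$

Answer: cdcbdce$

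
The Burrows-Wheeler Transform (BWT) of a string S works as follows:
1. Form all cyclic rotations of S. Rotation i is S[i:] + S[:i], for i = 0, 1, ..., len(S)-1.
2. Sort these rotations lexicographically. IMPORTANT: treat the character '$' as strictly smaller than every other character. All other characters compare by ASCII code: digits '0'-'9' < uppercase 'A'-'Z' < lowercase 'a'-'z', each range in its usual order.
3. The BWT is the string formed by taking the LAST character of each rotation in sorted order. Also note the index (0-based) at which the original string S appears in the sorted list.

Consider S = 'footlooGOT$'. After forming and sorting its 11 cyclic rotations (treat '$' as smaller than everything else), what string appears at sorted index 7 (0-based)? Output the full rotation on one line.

Answer: ooGOT$footl

Derivation:
All 11 rotations (rotation i = S[i:]+S[:i]):
  rot[0] = footlooGOT$
  rot[1] = ootlooGOT$f
  rot[2] = otlooGOT$fo
  rot[3] = tlooGOT$foo
  rot[4] = looGOT$foot
  rot[5] = ooGOT$footl
  rot[6] = oGOT$footlo
  rot[7] = GOT$footloo
  rot[8] = OT$footlooG
  rot[9] = T$footlooGO
  rot[10] = $footlooGOT
Sorted (with $ < everything):
  sorted[0] = $footlooGOT
  sorted[1] = GOT$footloo
  sorted[2] = OT$footlooG
  sorted[3] = T$footlooGO
  sorted[4] = footlooGOT$
  sorted[5] = looGOT$foot
  sorted[6] = oGOT$footlo
  sorted[7] = ooGOT$footl
  sorted[8] = ootlooGOT$f
  sorted[9] = otlooGOT$fo
  sorted[10] = tlooGOT$foo
sorted[7] = ooGOT$footl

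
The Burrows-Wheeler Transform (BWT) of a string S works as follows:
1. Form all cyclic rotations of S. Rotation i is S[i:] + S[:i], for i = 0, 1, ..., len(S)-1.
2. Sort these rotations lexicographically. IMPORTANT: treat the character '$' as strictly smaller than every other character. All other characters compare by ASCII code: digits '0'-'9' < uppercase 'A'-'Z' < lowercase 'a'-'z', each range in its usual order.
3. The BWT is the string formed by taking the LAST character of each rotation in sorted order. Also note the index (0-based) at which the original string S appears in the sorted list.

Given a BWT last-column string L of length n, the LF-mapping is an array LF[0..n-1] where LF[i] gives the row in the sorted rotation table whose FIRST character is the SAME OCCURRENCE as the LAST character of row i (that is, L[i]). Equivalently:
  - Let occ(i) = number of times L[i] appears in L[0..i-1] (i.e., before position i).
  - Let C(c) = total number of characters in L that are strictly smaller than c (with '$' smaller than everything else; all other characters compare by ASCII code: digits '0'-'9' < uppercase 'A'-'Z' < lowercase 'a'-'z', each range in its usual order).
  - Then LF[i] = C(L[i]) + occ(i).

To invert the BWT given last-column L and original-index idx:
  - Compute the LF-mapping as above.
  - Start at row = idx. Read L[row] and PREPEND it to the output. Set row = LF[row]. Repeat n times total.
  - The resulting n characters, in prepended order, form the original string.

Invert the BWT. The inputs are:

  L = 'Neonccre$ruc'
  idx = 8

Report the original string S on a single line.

LF mapping: 1 5 8 7 2 3 9 6 0 10 11 4
Walk LF starting at row 8, prepending L[row]:
  step 1: row=8, L[8]='$', prepend. Next row=LF[8]=0
  step 2: row=0, L[0]='N', prepend. Next row=LF[0]=1
  step 3: row=1, L[1]='e', prepend. Next row=LF[1]=5
  step 4: row=5, L[5]='c', prepend. Next row=LF[5]=3
  step 5: row=3, L[3]='n', prepend. Next row=LF[3]=7
  step 6: row=7, L[7]='e', prepend. Next row=LF[7]=6
  step 7: row=6, L[6]='r', prepend. Next row=LF[6]=9
  step 8: row=9, L[9]='r', prepend. Next row=LF[9]=10
  step 9: row=10, L[10]='u', prepend. Next row=LF[10]=11
  step 10: row=11, L[11]='c', prepend. Next row=LF[11]=4
  step 11: row=4, L[4]='c', prepend. Next row=LF[4]=2
  step 12: row=2, L[2]='o', prepend. Next row=LF[2]=8
Reversed output: occurrenceN$

Answer: occurrenceN$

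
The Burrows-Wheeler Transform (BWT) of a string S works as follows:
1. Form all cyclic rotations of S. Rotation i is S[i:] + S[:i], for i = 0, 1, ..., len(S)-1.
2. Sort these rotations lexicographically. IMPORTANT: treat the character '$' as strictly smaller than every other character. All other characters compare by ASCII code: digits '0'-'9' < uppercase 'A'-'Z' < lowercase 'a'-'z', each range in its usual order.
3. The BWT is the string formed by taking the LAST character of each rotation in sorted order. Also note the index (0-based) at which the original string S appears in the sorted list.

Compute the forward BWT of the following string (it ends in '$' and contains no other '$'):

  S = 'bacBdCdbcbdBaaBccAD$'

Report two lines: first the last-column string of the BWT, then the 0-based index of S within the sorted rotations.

Answer: DcdacdAaBb$dccabBbBC
10

Derivation:
All 20 rotations (rotation i = S[i:]+S[:i]):
  rot[0] = bacBdCdbcbdBaaBccAD$
  rot[1] = acBdCdbcbdBaaBccAD$b
  rot[2] = cBdCdbcbdBaaBccAD$ba
  rot[3] = BdCdbcbdBaaBccAD$bac
  rot[4] = dCdbcbdBaaBccAD$bacB
  rot[5] = CdbcbdBaaBccAD$bacBd
  rot[6] = dbcbdBaaBccAD$bacBdC
  rot[7] = bcbdBaaBccAD$bacBdCd
  rot[8] = cbdBaaBccAD$bacBdCdb
  rot[9] = bdBaaBccAD$bacBdCdbc
  rot[10] = dBaaBccAD$bacBdCdbcb
  rot[11] = BaaBccAD$bacBdCdbcbd
  rot[12] = aaBccAD$bacBdCdbcbdB
  rot[13] = aBccAD$bacBdCdbcbdBa
  rot[14] = BccAD$bacBdCdbcbdBaa
  rot[15] = ccAD$bacBdCdbcbdBaaB
  rot[16] = cAD$bacBdCdbcbdBaaBc
  rot[17] = AD$bacBdCdbcbdBaaBcc
  rot[18] = D$bacBdCdbcbdBaaBccA
  rot[19] = $bacBdCdbcbdBaaBccAD
Sorted (with $ < everything):
  sorted[0] = $bacBdCdbcbdBaaBccAD  (last char: 'D')
  sorted[1] = AD$bacBdCdbcbdBaaBcc  (last char: 'c')
  sorted[2] = BaaBccAD$bacBdCdbcbd  (last char: 'd')
  sorted[3] = BccAD$bacBdCdbcbdBaa  (last char: 'a')
  sorted[4] = BdCdbcbdBaaBccAD$bac  (last char: 'c')
  sorted[5] = CdbcbdBaaBccAD$bacBd  (last char: 'd')
  sorted[6] = D$bacBdCdbcbdBaaBccA  (last char: 'A')
  sorted[7] = aBccAD$bacBdCdbcbdBa  (last char: 'a')
  sorted[8] = aaBccAD$bacBdCdbcbdB  (last char: 'B')
  sorted[9] = acBdCdbcbdBaaBccAD$b  (last char: 'b')
  sorted[10] = bacBdCdbcbdBaaBccAD$  (last char: '$')
  sorted[11] = bcbdBaaBccAD$bacBdCd  (last char: 'd')
  sorted[12] = bdBaaBccAD$bacBdCdbc  (last char: 'c')
  sorted[13] = cAD$bacBdCdbcbdBaaBc  (last char: 'c')
  sorted[14] = cBdCdbcbdBaaBccAD$ba  (last char: 'a')
  sorted[15] = cbdBaaBccAD$bacBdCdb  (last char: 'b')
  sorted[16] = ccAD$bacBdCdbcbdBaaB  (last char: 'B')
  sorted[17] = dBaaBccAD$bacBdCdbcb  (last char: 'b')
  sorted[18] = dCdbcbdBaaBccAD$bacB  (last char: 'B')
  sorted[19] = dbcbdBaaBccAD$bacBdC  (last char: 'C')
Last column: DcdacdAaBb$dccabBbBC
Original string S is at sorted index 10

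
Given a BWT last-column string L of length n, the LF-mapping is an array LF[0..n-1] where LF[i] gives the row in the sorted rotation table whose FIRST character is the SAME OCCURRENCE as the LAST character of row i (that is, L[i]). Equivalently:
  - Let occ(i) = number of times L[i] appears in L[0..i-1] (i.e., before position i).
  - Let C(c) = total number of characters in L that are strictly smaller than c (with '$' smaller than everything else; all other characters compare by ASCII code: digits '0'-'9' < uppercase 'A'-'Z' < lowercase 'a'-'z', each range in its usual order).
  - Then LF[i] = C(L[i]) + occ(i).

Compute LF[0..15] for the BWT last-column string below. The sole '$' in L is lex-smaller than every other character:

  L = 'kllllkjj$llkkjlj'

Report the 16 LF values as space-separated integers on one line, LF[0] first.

Char counts: '$':1, 'j':4, 'k':4, 'l':7
C (first-col start): C('$')=0, C('j')=1, C('k')=5, C('l')=9
L[0]='k': occ=0, LF[0]=C('k')+0=5+0=5
L[1]='l': occ=0, LF[1]=C('l')+0=9+0=9
L[2]='l': occ=1, LF[2]=C('l')+1=9+1=10
L[3]='l': occ=2, LF[3]=C('l')+2=9+2=11
L[4]='l': occ=3, LF[4]=C('l')+3=9+3=12
L[5]='k': occ=1, LF[5]=C('k')+1=5+1=6
L[6]='j': occ=0, LF[6]=C('j')+0=1+0=1
L[7]='j': occ=1, LF[7]=C('j')+1=1+1=2
L[8]='$': occ=0, LF[8]=C('$')+0=0+0=0
L[9]='l': occ=4, LF[9]=C('l')+4=9+4=13
L[10]='l': occ=5, LF[10]=C('l')+5=9+5=14
L[11]='k': occ=2, LF[11]=C('k')+2=5+2=7
L[12]='k': occ=3, LF[12]=C('k')+3=5+3=8
L[13]='j': occ=2, LF[13]=C('j')+2=1+2=3
L[14]='l': occ=6, LF[14]=C('l')+6=9+6=15
L[15]='j': occ=3, LF[15]=C('j')+3=1+3=4

Answer: 5 9 10 11 12 6 1 2 0 13 14 7 8 3 15 4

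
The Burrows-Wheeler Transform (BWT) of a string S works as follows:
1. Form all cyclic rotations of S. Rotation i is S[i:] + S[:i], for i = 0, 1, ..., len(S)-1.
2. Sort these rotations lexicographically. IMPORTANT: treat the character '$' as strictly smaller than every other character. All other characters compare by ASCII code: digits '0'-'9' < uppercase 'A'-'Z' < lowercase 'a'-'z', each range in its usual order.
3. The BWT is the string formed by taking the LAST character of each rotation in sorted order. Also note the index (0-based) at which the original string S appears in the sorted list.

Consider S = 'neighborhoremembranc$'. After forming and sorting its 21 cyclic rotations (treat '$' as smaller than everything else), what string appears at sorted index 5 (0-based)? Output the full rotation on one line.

Answer: eighborhoremembranc$n

Derivation:
All 21 rotations (rotation i = S[i:]+S[:i]):
  rot[0] = neighborhoremembranc$
  rot[1] = eighborhoremembranc$n
  rot[2] = ighborhoremembranc$ne
  rot[3] = ghborhoremembranc$nei
  rot[4] = hborhoremembranc$neig
  rot[5] = borhoremembranc$neigh
  rot[6] = orhoremembranc$neighb
  rot[7] = rhoremembranc$neighbo
  rot[8] = horemembranc$neighbor
  rot[9] = oremembranc$neighborh
  rot[10] = remembranc$neighborho
  rot[11] = emembranc$neighborhor
  rot[12] = membranc$neighborhore
  rot[13] = embranc$neighborhorem
  rot[14] = mbranc$neighborhoreme
  rot[15] = branc$neighborhoremem
  rot[16] = ranc$neighborhorememb
  rot[17] = anc$neighborhoremembr
  rot[18] = nc$neighborhoremembra
  rot[19] = c$neighborhoremembran
  rot[20] = $neighborhoremembranc
Sorted (with $ < everything):
  sorted[0] = $neighborhoremembranc
  sorted[1] = anc$neighborhoremembr
  sorted[2] = borhoremembranc$neigh
  sorted[3] = branc$neighborhoremem
  sorted[4] = c$neighborhoremembran
  sorted[5] = eighborhoremembranc$n
  sorted[6] = embranc$neighborhorem
  sorted[7] = emembranc$neighborhor
  sorted[8] = ghborhoremembranc$nei
  sorted[9] = hborhoremembranc$neig
  sorted[10] = horemembranc$neighbor
  sorted[11] = ighborhoremembranc$ne
  sorted[12] = mbranc$neighborhoreme
  sorted[13] = membranc$neighborhore
  sorted[14] = nc$neighborhoremembra
  sorted[15] = neighborhoremembranc$
  sorted[16] = oremembranc$neighborh
  sorted[17] = orhoremembranc$neighb
  sorted[18] = ranc$neighborhorememb
  sorted[19] = remembranc$neighborho
  sorted[20] = rhoremembranc$neighbo
sorted[5] = eighborhoremembranc$n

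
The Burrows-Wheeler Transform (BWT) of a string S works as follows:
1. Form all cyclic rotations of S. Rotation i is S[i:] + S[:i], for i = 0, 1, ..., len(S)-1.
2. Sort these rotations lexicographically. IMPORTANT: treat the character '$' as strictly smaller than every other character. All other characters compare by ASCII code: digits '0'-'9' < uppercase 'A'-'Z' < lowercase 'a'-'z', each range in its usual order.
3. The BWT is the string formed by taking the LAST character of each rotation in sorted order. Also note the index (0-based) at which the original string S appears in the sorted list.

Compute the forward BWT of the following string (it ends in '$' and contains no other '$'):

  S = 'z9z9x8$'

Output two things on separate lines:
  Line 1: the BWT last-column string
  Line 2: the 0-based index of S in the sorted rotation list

Answer: 8xzz99$
6

Derivation:
All 7 rotations (rotation i = S[i:]+S[:i]):
  rot[0] = z9z9x8$
  rot[1] = 9z9x8$z
  rot[2] = z9x8$z9
  rot[3] = 9x8$z9z
  rot[4] = x8$z9z9
  rot[5] = 8$z9z9x
  rot[6] = $z9z9x8
Sorted (with $ < everything):
  sorted[0] = $z9z9x8  (last char: '8')
  sorted[1] = 8$z9z9x  (last char: 'x')
  sorted[2] = 9x8$z9z  (last char: 'z')
  sorted[3] = 9z9x8$z  (last char: 'z')
  sorted[4] = x8$z9z9  (last char: '9')
  sorted[5] = z9x8$z9  (last char: '9')
  sorted[6] = z9z9x8$  (last char: '$')
Last column: 8xzz99$
Original string S is at sorted index 6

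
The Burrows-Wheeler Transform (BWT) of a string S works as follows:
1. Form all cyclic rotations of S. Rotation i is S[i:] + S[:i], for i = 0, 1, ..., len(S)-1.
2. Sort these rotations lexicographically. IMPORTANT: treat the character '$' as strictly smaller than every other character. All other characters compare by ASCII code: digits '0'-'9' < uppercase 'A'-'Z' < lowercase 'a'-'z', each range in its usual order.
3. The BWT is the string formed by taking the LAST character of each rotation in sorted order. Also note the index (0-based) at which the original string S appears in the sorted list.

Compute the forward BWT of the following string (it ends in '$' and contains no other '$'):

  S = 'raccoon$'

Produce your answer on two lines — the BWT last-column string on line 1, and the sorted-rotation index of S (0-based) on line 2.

All 8 rotations (rotation i = S[i:]+S[:i]):
  rot[0] = raccoon$
  rot[1] = accoon$r
  rot[2] = ccoon$ra
  rot[3] = coon$rac
  rot[4] = oon$racc
  rot[5] = on$racco
  rot[6] = n$raccoo
  rot[7] = $raccoon
Sorted (with $ < everything):
  sorted[0] = $raccoon  (last char: 'n')
  sorted[1] = accoon$r  (last char: 'r')
  sorted[2] = ccoon$ra  (last char: 'a')
  sorted[3] = coon$rac  (last char: 'c')
  sorted[4] = n$raccoo  (last char: 'o')
  sorted[5] = on$racco  (last char: 'o')
  sorted[6] = oon$racc  (last char: 'c')
  sorted[7] = raccoon$  (last char: '$')
Last column: nracooc$
Original string S is at sorted index 7

Answer: nracooc$
7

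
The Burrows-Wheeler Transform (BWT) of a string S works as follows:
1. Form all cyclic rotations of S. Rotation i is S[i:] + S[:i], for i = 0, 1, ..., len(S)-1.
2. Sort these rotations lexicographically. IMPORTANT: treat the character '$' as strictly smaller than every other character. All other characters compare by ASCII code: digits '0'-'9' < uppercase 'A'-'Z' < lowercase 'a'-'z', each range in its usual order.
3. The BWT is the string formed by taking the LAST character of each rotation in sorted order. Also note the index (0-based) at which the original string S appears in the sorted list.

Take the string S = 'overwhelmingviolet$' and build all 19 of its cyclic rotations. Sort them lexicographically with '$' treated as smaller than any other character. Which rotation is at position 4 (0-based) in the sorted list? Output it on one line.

Answer: gviolet$overwhelmin

Derivation:
All 19 rotations (rotation i = S[i:]+S[:i]):
  rot[0] = overwhelmingviolet$
  rot[1] = verwhelmingviolet$o
  rot[2] = erwhelmingviolet$ov
  rot[3] = rwhelmingviolet$ove
  rot[4] = whelmingviolet$over
  rot[5] = helmingviolet$overw
  rot[6] = elmingviolet$overwh
  rot[7] = lmingviolet$overwhe
  rot[8] = mingviolet$overwhel
  rot[9] = ingviolet$overwhelm
  rot[10] = ngviolet$overwhelmi
  rot[11] = gviolet$overwhelmin
  rot[12] = violet$overwhelming
  rot[13] = iolet$overwhelmingv
  rot[14] = olet$overwhelmingvi
  rot[15] = let$overwhelmingvio
  rot[16] = et$overwhelmingviol
  rot[17] = t$overwhelmingviole
  rot[18] = $overwhelmingviolet
Sorted (with $ < everything):
  sorted[0] = $overwhelmingviolet
  sorted[1] = elmingviolet$overwh
  sorted[2] = erwhelmingviolet$ov
  sorted[3] = et$overwhelmingviol
  sorted[4] = gviolet$overwhelmin
  sorted[5] = helmingviolet$overw
  sorted[6] = ingviolet$overwhelm
  sorted[7] = iolet$overwhelmingv
  sorted[8] = let$overwhelmingvio
  sorted[9] = lmingviolet$overwhe
  sorted[10] = mingviolet$overwhel
  sorted[11] = ngviolet$overwhelmi
  sorted[12] = olet$overwhelmingvi
  sorted[13] = overwhelmingviolet$
  sorted[14] = rwhelmingviolet$ove
  sorted[15] = t$overwhelmingviole
  sorted[16] = verwhelmingviolet$o
  sorted[17] = violet$overwhelming
  sorted[18] = whelmingviolet$over
sorted[4] = gviolet$overwhelmin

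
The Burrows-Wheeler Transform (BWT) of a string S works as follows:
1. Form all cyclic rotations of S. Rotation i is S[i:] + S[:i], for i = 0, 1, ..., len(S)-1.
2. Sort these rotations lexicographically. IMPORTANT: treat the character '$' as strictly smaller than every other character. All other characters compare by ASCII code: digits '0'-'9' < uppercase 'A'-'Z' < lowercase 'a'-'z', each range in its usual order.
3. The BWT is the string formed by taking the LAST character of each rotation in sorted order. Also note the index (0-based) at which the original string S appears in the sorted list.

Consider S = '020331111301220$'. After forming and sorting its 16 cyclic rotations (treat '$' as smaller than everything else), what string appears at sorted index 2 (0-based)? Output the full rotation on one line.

Answer: 01220$0203311113

Derivation:
All 16 rotations (rotation i = S[i:]+S[:i]):
  rot[0] = 020331111301220$
  rot[1] = 20331111301220$0
  rot[2] = 0331111301220$02
  rot[3] = 331111301220$020
  rot[4] = 31111301220$0203
  rot[5] = 1111301220$02033
  rot[6] = 111301220$020331
  rot[7] = 11301220$0203311
  rot[8] = 1301220$02033111
  rot[9] = 301220$020331111
  rot[10] = 01220$0203311113
  rot[11] = 1220$02033111130
  rot[12] = 220$020331111301
  rot[13] = 20$0203311113012
  rot[14] = 0$02033111130122
  rot[15] = $020331111301220
Sorted (with $ < everything):
  sorted[0] = $020331111301220
  sorted[1] = 0$02033111130122
  sorted[2] = 01220$0203311113
  sorted[3] = 020331111301220$
  sorted[4] = 0331111301220$02
  sorted[5] = 1111301220$02033
  sorted[6] = 111301220$020331
  sorted[7] = 11301220$0203311
  sorted[8] = 1220$02033111130
  sorted[9] = 1301220$02033111
  sorted[10] = 20$0203311113012
  sorted[11] = 20331111301220$0
  sorted[12] = 220$020331111301
  sorted[13] = 301220$020331111
  sorted[14] = 31111301220$0203
  sorted[15] = 331111301220$020
sorted[2] = 01220$0203311113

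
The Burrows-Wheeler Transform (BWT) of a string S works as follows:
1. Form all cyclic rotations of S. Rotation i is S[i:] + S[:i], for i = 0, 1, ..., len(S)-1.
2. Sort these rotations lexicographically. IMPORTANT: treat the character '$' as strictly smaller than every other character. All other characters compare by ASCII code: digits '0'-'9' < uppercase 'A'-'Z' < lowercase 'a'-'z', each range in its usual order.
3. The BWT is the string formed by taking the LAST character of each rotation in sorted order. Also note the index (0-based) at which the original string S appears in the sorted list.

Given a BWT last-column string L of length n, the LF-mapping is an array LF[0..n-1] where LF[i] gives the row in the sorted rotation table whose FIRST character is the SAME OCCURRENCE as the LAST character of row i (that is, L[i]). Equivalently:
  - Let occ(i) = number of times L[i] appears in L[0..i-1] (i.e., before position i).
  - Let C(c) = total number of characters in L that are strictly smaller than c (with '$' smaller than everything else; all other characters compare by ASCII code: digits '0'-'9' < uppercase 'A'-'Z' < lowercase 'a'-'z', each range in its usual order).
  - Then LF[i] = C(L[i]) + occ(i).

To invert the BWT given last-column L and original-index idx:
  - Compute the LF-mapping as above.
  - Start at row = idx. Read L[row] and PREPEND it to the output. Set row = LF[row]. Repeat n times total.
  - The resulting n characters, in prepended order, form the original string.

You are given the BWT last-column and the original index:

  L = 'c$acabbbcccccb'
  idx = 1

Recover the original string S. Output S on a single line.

LF mapping: 7 0 1 8 2 3 4 5 9 10 11 12 13 6
Walk LF starting at row 1, prepending L[row]:
  step 1: row=1, L[1]='$', prepend. Next row=LF[1]=0
  step 2: row=0, L[0]='c', prepend. Next row=LF[0]=7
  step 3: row=7, L[7]='b', prepend. Next row=LF[7]=5
  step 4: row=5, L[5]='b', prepend. Next row=LF[5]=3
  step 5: row=3, L[3]='c', prepend. Next row=LF[3]=8
  step 6: row=8, L[8]='c', prepend. Next row=LF[8]=9
  step 7: row=9, L[9]='c', prepend. Next row=LF[9]=10
  step 8: row=10, L[10]='c', prepend. Next row=LF[10]=11
  step 9: row=11, L[11]='c', prepend. Next row=LF[11]=12
  step 10: row=12, L[12]='c', prepend. Next row=LF[12]=13
  step 11: row=13, L[13]='b', prepend. Next row=LF[13]=6
  step 12: row=6, L[6]='b', prepend. Next row=LF[6]=4
  step 13: row=4, L[4]='a', prepend. Next row=LF[4]=2
  step 14: row=2, L[2]='a', prepend. Next row=LF[2]=1
Reversed output: aabbccccccbbc$

Answer: aabbccccccbbc$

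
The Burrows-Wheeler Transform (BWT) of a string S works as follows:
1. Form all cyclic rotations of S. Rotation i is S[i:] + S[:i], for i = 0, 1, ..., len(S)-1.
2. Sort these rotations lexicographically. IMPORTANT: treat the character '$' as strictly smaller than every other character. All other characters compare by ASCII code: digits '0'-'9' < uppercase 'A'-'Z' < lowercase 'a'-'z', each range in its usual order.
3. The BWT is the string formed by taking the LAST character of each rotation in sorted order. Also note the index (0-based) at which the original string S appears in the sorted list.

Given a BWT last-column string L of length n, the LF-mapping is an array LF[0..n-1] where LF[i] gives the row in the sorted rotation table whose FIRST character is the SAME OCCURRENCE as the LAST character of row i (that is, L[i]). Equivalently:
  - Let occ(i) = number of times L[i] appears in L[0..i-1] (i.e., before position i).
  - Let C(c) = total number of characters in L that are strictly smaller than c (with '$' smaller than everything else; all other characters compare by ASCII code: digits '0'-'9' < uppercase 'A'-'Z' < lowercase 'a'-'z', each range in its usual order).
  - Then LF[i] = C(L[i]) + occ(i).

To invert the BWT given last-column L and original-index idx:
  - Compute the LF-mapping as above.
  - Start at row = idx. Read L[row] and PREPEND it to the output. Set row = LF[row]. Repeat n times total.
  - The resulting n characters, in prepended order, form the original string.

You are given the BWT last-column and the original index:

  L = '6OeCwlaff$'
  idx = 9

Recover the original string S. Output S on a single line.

Answer: waffleCO6$

Derivation:
LF mapping: 1 3 5 2 9 8 4 6 7 0
Walk LF starting at row 9, prepending L[row]:
  step 1: row=9, L[9]='$', prepend. Next row=LF[9]=0
  step 2: row=0, L[0]='6', prepend. Next row=LF[0]=1
  step 3: row=1, L[1]='O', prepend. Next row=LF[1]=3
  step 4: row=3, L[3]='C', prepend. Next row=LF[3]=2
  step 5: row=2, L[2]='e', prepend. Next row=LF[2]=5
  step 6: row=5, L[5]='l', prepend. Next row=LF[5]=8
  step 7: row=8, L[8]='f', prepend. Next row=LF[8]=7
  step 8: row=7, L[7]='f', prepend. Next row=LF[7]=6
  step 9: row=6, L[6]='a', prepend. Next row=LF[6]=4
  step 10: row=4, L[4]='w', prepend. Next row=LF[4]=9
Reversed output: waffleCO6$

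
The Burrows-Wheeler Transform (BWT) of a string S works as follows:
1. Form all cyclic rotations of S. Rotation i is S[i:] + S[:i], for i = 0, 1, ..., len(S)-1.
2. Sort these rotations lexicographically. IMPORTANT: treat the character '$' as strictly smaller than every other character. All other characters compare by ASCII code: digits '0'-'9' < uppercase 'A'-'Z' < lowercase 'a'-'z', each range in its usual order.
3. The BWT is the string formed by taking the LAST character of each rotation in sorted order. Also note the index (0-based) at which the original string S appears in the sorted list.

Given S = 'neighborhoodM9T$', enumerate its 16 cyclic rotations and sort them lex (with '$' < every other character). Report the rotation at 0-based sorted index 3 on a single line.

Answer: T$neighborhoodM9

Derivation:
All 16 rotations (rotation i = S[i:]+S[:i]):
  rot[0] = neighborhoodM9T$
  rot[1] = eighborhoodM9T$n
  rot[2] = ighborhoodM9T$ne
  rot[3] = ghborhoodM9T$nei
  rot[4] = hborhoodM9T$neig
  rot[5] = borhoodM9T$neigh
  rot[6] = orhoodM9T$neighb
  rot[7] = rhoodM9T$neighbo
  rot[8] = hoodM9T$neighbor
  rot[9] = oodM9T$neighborh
  rot[10] = odM9T$neighborho
  rot[11] = dM9T$neighborhoo
  rot[12] = M9T$neighborhood
  rot[13] = 9T$neighborhoodM
  rot[14] = T$neighborhoodM9
  rot[15] = $neighborhoodM9T
Sorted (with $ < everything):
  sorted[0] = $neighborhoodM9T
  sorted[1] = 9T$neighborhoodM
  sorted[2] = M9T$neighborhood
  sorted[3] = T$neighborhoodM9
  sorted[4] = borhoodM9T$neigh
  sorted[5] = dM9T$neighborhoo
  sorted[6] = eighborhoodM9T$n
  sorted[7] = ghborhoodM9T$nei
  sorted[8] = hborhoodM9T$neig
  sorted[9] = hoodM9T$neighbor
  sorted[10] = ighborhoodM9T$ne
  sorted[11] = neighborhoodM9T$
  sorted[12] = odM9T$neighborho
  sorted[13] = oodM9T$neighborh
  sorted[14] = orhoodM9T$neighb
  sorted[15] = rhoodM9T$neighbo
sorted[3] = T$neighborhoodM9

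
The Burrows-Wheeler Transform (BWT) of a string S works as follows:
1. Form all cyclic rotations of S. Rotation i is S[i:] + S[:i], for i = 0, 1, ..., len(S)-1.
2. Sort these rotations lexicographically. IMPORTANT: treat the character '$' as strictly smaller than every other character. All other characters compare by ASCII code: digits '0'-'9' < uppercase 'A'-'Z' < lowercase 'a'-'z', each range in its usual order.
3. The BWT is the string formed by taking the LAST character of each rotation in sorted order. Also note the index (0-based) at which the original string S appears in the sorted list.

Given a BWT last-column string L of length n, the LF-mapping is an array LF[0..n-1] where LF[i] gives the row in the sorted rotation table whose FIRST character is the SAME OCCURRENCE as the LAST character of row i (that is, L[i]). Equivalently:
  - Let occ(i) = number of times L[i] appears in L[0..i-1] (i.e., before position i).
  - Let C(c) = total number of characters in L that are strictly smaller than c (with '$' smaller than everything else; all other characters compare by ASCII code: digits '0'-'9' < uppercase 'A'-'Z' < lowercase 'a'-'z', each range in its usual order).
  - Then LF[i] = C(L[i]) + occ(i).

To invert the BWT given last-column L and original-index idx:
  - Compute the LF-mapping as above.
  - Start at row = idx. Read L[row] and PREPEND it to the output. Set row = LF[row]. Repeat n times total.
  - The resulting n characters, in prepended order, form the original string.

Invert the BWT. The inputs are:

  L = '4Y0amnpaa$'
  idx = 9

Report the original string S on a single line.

LF mapping: 2 3 1 4 7 8 9 5 6 0
Walk LF starting at row 9, prepending L[row]:
  step 1: row=9, L[9]='$', prepend. Next row=LF[9]=0
  step 2: row=0, L[0]='4', prepend. Next row=LF[0]=2
  step 3: row=2, L[2]='0', prepend. Next row=LF[2]=1
  step 4: row=1, L[1]='Y', prepend. Next row=LF[1]=3
  step 5: row=3, L[3]='a', prepend. Next row=LF[3]=4
  step 6: row=4, L[4]='m', prepend. Next row=LF[4]=7
  step 7: row=7, L[7]='a', prepend. Next row=LF[7]=5
  step 8: row=5, L[5]='n', prepend. Next row=LF[5]=8
  step 9: row=8, L[8]='a', prepend. Next row=LF[8]=6
  step 10: row=6, L[6]='p', prepend. Next row=LF[6]=9
Reversed output: panamaY04$

Answer: panamaY04$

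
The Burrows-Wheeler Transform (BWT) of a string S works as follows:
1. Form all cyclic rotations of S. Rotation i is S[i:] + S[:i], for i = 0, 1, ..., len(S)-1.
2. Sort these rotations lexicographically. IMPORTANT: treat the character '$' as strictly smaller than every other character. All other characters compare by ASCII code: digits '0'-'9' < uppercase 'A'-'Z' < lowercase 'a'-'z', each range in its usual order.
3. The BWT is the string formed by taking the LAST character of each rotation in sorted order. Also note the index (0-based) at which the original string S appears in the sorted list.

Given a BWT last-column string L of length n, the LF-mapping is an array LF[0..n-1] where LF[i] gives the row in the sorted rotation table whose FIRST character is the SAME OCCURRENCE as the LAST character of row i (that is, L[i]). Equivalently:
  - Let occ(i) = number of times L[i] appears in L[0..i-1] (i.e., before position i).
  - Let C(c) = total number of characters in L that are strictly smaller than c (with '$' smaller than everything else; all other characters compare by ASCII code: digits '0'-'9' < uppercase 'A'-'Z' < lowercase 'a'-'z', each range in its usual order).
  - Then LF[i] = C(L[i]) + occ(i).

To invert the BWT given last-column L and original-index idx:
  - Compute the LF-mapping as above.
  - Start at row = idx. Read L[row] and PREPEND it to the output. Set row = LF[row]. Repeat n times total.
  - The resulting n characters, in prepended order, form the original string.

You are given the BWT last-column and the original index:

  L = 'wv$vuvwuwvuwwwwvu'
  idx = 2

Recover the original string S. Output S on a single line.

LF mapping: 10 5 0 6 1 7 11 2 12 8 3 13 14 15 16 9 4
Walk LF starting at row 2, prepending L[row]:
  step 1: row=2, L[2]='$', prepend. Next row=LF[2]=0
  step 2: row=0, L[0]='w', prepend. Next row=LF[0]=10
  step 3: row=10, L[10]='u', prepend. Next row=LF[10]=3
  step 4: row=3, L[3]='v', prepend. Next row=LF[3]=6
  step 5: row=6, L[6]='w', prepend. Next row=LF[6]=11
  step 6: row=11, L[11]='w', prepend. Next row=LF[11]=13
  step 7: row=13, L[13]='w', prepend. Next row=LF[13]=15
  step 8: row=15, L[15]='v', prepend. Next row=LF[15]=9
  step 9: row=9, L[9]='v', prepend. Next row=LF[9]=8
  step 10: row=8, L[8]='w', prepend. Next row=LF[8]=12
  step 11: row=12, L[12]='w', prepend. Next row=LF[12]=14
  step 12: row=14, L[14]='w', prepend. Next row=LF[14]=16
  step 13: row=16, L[16]='u', prepend. Next row=LF[16]=4
  step 14: row=4, L[4]='u', prepend. Next row=LF[4]=1
  step 15: row=1, L[1]='v', prepend. Next row=LF[1]=5
  step 16: row=5, L[5]='v', prepend. Next row=LF[5]=7
  step 17: row=7, L[7]='u', prepend. Next row=LF[7]=2
Reversed output: uvvuuwwwvvwwwvuw$

Answer: uvvuuwwwvvwwwvuw$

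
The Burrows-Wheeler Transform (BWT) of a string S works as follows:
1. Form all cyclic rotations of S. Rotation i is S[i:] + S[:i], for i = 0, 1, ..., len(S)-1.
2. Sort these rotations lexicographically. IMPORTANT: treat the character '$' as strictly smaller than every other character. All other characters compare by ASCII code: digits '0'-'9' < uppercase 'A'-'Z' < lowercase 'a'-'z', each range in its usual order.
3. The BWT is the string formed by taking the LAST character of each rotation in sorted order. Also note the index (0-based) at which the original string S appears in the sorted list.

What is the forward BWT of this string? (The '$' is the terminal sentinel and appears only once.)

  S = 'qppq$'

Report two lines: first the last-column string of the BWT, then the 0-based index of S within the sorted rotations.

All 5 rotations (rotation i = S[i:]+S[:i]):
  rot[0] = qppq$
  rot[1] = ppq$q
  rot[2] = pq$qp
  rot[3] = q$qpp
  rot[4] = $qppq
Sorted (with $ < everything):
  sorted[0] = $qppq  (last char: 'q')
  sorted[1] = ppq$q  (last char: 'q')
  sorted[2] = pq$qp  (last char: 'p')
  sorted[3] = q$qpp  (last char: 'p')
  sorted[4] = qppq$  (last char: '$')
Last column: qqpp$
Original string S is at sorted index 4

Answer: qqpp$
4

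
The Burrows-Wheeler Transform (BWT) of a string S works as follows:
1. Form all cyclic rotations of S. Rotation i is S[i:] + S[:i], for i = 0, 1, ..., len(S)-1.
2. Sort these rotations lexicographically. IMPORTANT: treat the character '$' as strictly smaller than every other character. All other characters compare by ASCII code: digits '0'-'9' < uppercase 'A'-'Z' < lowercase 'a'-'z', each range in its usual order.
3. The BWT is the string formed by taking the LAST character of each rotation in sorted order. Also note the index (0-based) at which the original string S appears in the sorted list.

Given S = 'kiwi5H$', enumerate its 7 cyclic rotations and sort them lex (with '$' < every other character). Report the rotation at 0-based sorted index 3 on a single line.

All 7 rotations (rotation i = S[i:]+S[:i]):
  rot[0] = kiwi5H$
  rot[1] = iwi5H$k
  rot[2] = wi5H$ki
  rot[3] = i5H$kiw
  rot[4] = 5H$kiwi
  rot[5] = H$kiwi5
  rot[6] = $kiwi5H
Sorted (with $ < everything):
  sorted[0] = $kiwi5H
  sorted[1] = 5H$kiwi
  sorted[2] = H$kiwi5
  sorted[3] = i5H$kiw
  sorted[4] = iwi5H$k
  sorted[5] = kiwi5H$
  sorted[6] = wi5H$ki
sorted[3] = i5H$kiw

Answer: i5H$kiw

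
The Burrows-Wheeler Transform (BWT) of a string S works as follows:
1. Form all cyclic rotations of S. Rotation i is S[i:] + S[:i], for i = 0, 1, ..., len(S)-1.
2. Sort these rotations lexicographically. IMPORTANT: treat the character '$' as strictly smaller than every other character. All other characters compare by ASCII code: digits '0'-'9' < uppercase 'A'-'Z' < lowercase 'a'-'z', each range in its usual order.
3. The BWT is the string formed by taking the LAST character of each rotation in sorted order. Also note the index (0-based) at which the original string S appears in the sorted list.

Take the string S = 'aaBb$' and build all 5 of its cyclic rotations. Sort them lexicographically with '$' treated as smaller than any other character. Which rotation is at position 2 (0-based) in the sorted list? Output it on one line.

All 5 rotations (rotation i = S[i:]+S[:i]):
  rot[0] = aaBb$
  rot[1] = aBb$a
  rot[2] = Bb$aa
  rot[3] = b$aaB
  rot[4] = $aaBb
Sorted (with $ < everything):
  sorted[0] = $aaBb
  sorted[1] = Bb$aa
  sorted[2] = aBb$a
  sorted[3] = aaBb$
  sorted[4] = b$aaB
sorted[2] = aBb$a

Answer: aBb$a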